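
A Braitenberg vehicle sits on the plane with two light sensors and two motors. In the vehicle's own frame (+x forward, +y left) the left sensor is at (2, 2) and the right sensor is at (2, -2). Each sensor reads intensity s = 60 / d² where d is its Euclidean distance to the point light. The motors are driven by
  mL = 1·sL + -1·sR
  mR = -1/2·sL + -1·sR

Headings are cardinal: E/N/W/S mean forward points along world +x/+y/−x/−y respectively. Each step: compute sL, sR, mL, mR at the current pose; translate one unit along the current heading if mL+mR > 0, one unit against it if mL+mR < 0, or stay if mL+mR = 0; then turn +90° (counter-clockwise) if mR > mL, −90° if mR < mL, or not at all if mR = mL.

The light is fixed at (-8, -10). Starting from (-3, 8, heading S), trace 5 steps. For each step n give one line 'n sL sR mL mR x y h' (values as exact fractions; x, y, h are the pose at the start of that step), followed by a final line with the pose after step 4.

0 12/61 12/53 -96/3233 -1050/3233 -3 8 S
1 30/149 2/15 152/2235 -523/2235 -3 9 W
2 60/457 12/101 576/46157 -8514/46157 -2 9 N
3 15/116 3/16 -27/464 -117/464 -2 8 E
4 12/61 12/53 -96/3233 -1050/3233 -3 8 S
final -3 9 W

n=0: pose=(-3,8,S); sL=12/61, sR=12/53; mL=-96/3233, mR=-1050/3233; mL+mR=-1146/3233 → advance -1; mR−mL=-18/61 → turn -1·90°
n=1: pose=(-3,9,W); sL=30/149, sR=2/15; mL=152/2235, mR=-523/2235; mL+mR=-371/2235 → advance -1; mR−mL=-45/149 → turn -1·90°
n=2: pose=(-2,9,N); sL=60/457, sR=12/101; mL=576/46157, mR=-8514/46157; mL+mR=-7938/46157 → advance -1; mR−mL=-90/457 → turn -1·90°
n=3: pose=(-2,8,E); sL=15/116, sR=3/16; mL=-27/464, mR=-117/464; mL+mR=-9/29 → advance -1; mR−mL=-45/232 → turn -1·90°
n=4: pose=(-3,8,S); sL=12/61, sR=12/53; mL=-96/3233, mR=-1050/3233; mL+mR=-1146/3233 → advance -1; mR−mL=-18/61 → turn -1·90°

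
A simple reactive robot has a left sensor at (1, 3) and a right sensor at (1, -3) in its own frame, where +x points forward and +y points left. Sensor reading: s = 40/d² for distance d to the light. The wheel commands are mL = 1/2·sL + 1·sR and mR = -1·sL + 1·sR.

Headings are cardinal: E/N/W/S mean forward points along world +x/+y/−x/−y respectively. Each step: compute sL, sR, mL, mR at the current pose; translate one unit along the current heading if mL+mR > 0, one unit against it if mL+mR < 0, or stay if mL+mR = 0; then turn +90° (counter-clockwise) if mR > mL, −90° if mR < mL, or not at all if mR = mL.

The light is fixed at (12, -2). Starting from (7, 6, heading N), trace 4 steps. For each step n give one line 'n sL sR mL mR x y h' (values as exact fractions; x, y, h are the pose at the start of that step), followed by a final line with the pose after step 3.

n=0: pose=(7,6,N); sL=8/29, sR=8/17; mL=300/493, mR=96/493; mL+mR=396/493 → advance +1; mR−mL=-12/29 → turn -1·90°
n=1: pose=(7,7,E); sL=1/4, sR=10/13; mL=93/104, mR=27/52; mL+mR=147/104 → advance +1; mR−mL=-3/8 → turn -1·90°
n=2: pose=(8,7,S); sL=8/13, sR=40/113; mL=972/1469, mR=-384/1469; mL+mR=588/1469 → advance +1; mR−mL=-12/13 → turn -1·90°
n=3: pose=(8,6,W); sL=4/5, sR=20/73; mL=246/365, mR=-192/365; mL+mR=54/365 → advance +1; mR−mL=-6/5 → turn -1·90°

0 8/29 8/17 300/493 96/493 7 6 N
1 1/4 10/13 93/104 27/52 7 7 E
2 8/13 40/113 972/1469 -384/1469 8 7 S
3 4/5 20/73 246/365 -192/365 8 6 W
final 7 6 N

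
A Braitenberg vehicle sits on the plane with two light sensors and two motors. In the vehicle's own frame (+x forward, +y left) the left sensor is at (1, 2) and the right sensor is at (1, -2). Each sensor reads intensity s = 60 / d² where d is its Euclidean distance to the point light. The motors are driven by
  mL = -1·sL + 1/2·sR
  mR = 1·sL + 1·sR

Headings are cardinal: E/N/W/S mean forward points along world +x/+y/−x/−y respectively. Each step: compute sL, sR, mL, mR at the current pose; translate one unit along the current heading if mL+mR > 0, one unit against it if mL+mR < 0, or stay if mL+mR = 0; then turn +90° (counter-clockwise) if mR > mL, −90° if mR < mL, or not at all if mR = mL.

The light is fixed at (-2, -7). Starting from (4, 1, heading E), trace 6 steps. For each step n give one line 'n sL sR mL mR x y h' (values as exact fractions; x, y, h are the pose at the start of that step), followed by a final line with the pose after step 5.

n=0: pose=(4,1,E); sL=60/149, sR=12/17; mL=-126/2533, mR=2808/2533; mL+mR=18/17 → advance +1; mR−mL=2934/2533 → turn +1·90°
n=1: pose=(5,1,N); sL=30/53, sR=10/27; mL=-545/1431, mR=1340/1431; mL+mR=5/9 → advance +1; mR−mL=1885/1431 → turn +1·90°
n=2: pose=(5,2,W); sL=12/17, sR=60/157; mL=-1374/2669, mR=2904/2669; mL+mR=90/157 → advance +1; mR−mL=4278/2669 → turn +1·90°
n=3: pose=(4,2,S); sL=15/32, sR=3/4; mL=-3/32, mR=39/32; mL+mR=9/8 → advance +1; mR−mL=21/16 → turn +1·90°
n=4: pose=(4,1,E); sL=60/149, sR=12/17; mL=-126/2533, mR=2808/2533; mL+mR=18/17 → advance +1; mR−mL=2934/2533 → turn +1·90°
n=5: pose=(5,1,N); sL=30/53, sR=10/27; mL=-545/1431, mR=1340/1431; mL+mR=5/9 → advance +1; mR−mL=1885/1431 → turn +1·90°

0 60/149 12/17 -126/2533 2808/2533 4 1 E
1 30/53 10/27 -545/1431 1340/1431 5 1 N
2 12/17 60/157 -1374/2669 2904/2669 5 2 W
3 15/32 3/4 -3/32 39/32 4 2 S
4 60/149 12/17 -126/2533 2808/2533 4 1 E
5 30/53 10/27 -545/1431 1340/1431 5 1 N
final 5 2 W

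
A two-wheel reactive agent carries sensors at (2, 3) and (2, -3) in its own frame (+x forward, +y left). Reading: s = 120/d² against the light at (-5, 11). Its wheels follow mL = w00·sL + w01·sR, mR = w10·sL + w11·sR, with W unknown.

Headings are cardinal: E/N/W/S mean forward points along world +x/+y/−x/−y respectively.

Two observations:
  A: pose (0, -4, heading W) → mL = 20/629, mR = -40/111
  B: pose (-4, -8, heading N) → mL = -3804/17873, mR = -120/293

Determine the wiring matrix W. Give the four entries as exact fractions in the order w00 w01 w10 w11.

obs A: pose=(0,-4,W) → sL=40/111, sR=40/51, mL=20/629, mR=-40/111
obs B: pose=(-4,-8,N) → sL=120/293, sR=24/61, mL=-3804/17873, mR=-120/293
sensor matrix S = [[40/111, 40/51], [120/293, 24/61]]; det S = -2017280/11242117
solve [mL_A; mL_B] = S·[w00; w01] and [mR_A; mR_B] = S·[w10; w11]:
  w00 = -1, w01 = 1/2, w10 = -1, w11 = 0

-1 1/2 -1 0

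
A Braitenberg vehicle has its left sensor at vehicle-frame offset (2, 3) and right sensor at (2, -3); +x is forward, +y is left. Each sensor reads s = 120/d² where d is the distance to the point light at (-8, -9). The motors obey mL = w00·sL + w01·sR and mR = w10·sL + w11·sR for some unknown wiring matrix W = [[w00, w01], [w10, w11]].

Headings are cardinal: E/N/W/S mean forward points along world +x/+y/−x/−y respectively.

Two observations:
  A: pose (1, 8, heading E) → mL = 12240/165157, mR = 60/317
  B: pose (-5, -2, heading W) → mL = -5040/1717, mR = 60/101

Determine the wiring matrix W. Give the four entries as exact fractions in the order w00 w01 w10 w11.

obs A: pose=(1,8,E) → sL=120/521, sR=120/317, mL=12240/165157, mR=60/317
obs B: pose=(-5,-2,W) → sL=120/17, sR=120/101, mL=-5040/1717, mR=60/101
sensor matrix S = [[120/521, 120/317], [120/17, 120/101]]; det S = -680140800/283574569
solve [mL_A; mL_B] = S·[w00; w01] and [mR_A; mR_B] = S·[w10; w11]:
  w00 = -1/2, w01 = 1/2, w10 = 0, w11 = 1/2

-1/2 1/2 0 1/2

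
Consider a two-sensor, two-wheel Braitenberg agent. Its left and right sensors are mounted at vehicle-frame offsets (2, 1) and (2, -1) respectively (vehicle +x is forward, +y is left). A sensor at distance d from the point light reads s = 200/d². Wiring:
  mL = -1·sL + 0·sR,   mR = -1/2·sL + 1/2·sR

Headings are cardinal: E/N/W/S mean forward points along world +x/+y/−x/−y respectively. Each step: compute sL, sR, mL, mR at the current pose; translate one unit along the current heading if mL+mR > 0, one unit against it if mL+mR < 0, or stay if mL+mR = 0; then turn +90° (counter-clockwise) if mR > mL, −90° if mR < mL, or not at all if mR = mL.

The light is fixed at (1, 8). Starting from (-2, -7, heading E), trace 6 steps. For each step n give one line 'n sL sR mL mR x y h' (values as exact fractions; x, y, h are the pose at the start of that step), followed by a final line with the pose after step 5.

0 200/197 200/257 -200/197 -6000/50629 -2 -7 E
1 100/97 100/89 -100/97 400/8633 -3 -7 N
2 8/13 200/261 -8/13 256/3393 -3 -8 W
3 25/41 10/17 -25/41 -15/1394 -2 -8 S
4 200/197 200/257 -200/197 -6000/50629 -2 -7 E
5 100/97 100/89 -100/97 400/8633 -3 -7 N
final -3 -8 W

n=0: pose=(-2,-7,E); sL=200/197, sR=200/257; mL=-200/197, mR=-6000/50629; mL+mR=-57400/50629 → advance -1; mR−mL=45400/50629 → turn +1·90°
n=1: pose=(-3,-7,N); sL=100/97, sR=100/89; mL=-100/97, mR=400/8633; mL+mR=-8500/8633 → advance -1; mR−mL=9300/8633 → turn +1·90°
n=2: pose=(-3,-8,W); sL=8/13, sR=200/261; mL=-8/13, mR=256/3393; mL+mR=-1832/3393 → advance -1; mR−mL=2344/3393 → turn +1·90°
n=3: pose=(-2,-8,S); sL=25/41, sR=10/17; mL=-25/41, mR=-15/1394; mL+mR=-865/1394 → advance -1; mR−mL=835/1394 → turn +1·90°
n=4: pose=(-2,-7,E); sL=200/197, sR=200/257; mL=-200/197, mR=-6000/50629; mL+mR=-57400/50629 → advance -1; mR−mL=45400/50629 → turn +1·90°
n=5: pose=(-3,-7,N); sL=100/97, sR=100/89; mL=-100/97, mR=400/8633; mL+mR=-8500/8633 → advance -1; mR−mL=9300/8633 → turn +1·90°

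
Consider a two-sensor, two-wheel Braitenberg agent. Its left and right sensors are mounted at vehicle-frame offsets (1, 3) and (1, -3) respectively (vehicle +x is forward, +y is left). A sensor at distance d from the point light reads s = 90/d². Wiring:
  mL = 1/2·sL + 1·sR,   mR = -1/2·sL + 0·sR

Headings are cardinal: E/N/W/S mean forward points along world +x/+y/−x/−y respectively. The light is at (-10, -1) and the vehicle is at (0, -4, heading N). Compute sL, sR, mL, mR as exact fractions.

left sensor world pos  = (-3, -3); dL² = 53
right sensor world pos = (3, -3); dR² = 173
sL = 90/53 = 90/53
sR = 90/173 = 90/173
mL = 1/2·sL + 1·sR = 12555/9169
mR = -1/2·sL + 0·sR = -45/53

90/53 90/173 12555/9169 -45/53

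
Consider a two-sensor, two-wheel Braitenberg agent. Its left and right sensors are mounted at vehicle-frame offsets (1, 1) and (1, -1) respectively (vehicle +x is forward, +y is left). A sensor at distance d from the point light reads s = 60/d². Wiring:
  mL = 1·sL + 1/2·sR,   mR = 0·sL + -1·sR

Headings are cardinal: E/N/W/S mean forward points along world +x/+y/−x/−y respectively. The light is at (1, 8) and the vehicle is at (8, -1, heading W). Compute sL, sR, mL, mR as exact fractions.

left sensor world pos  = (7, -2); dL² = 136
right sensor world pos = (7, 0); dR² = 100
sL = 60/136 = 15/34
sR = 60/100 = 3/5
mL = 1·sL + 1/2·sR = 63/85
mR = 0·sL + -1·sR = -3/5

15/34 3/5 63/85 -3/5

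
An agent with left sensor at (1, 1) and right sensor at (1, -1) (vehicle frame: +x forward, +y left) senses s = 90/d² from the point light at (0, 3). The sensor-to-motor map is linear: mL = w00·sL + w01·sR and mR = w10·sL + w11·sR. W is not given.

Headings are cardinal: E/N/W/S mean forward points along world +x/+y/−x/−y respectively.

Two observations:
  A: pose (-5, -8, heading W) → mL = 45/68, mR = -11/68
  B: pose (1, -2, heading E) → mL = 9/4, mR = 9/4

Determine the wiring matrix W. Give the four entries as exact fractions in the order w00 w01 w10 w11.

obs A: pose=(-5,-8,W) → sL=1/2, sR=45/68, mL=45/68, mR=-11/68
obs B: pose=(1,-2,E) → sL=9/2, sR=9/4, mL=9/4, mR=9/4
sensor matrix S = [[1/2, 45/68], [9/2, 9/4]]; det S = -63/34
solve [mL_A; mL_B] = S·[w00; w01] and [mR_A; mR_B] = S·[w10; w11]:
  w00 = 0, w01 = 1, w10 = 1, w11 = -1

0 1 1 -1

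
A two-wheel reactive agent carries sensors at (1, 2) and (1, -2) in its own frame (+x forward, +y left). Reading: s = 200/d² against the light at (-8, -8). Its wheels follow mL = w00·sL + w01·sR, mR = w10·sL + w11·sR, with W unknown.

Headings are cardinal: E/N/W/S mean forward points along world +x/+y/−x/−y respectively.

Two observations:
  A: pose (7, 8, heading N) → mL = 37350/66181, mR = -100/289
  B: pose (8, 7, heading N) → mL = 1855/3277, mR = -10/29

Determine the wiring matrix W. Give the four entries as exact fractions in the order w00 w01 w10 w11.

obs A: pose=(7,8,N) → sL=100/229, sR=100/289, mL=37350/66181, mR=-100/289
obs B: pose=(8,7,N) → sL=50/113, sR=10/29, mL=1855/3277, mR=-10/29
sensor matrix S = [[100/229, 100/289], [50/113, 10/29]]; det S = -548000/216875137
solve [mL_A; mL_B] = S·[w00; w01] and [mR_A; mR_B] = S·[w10; w11]:
  w00 = 1/2, w01 = 1, w10 = 0, w11 = -1

1/2 1 0 -1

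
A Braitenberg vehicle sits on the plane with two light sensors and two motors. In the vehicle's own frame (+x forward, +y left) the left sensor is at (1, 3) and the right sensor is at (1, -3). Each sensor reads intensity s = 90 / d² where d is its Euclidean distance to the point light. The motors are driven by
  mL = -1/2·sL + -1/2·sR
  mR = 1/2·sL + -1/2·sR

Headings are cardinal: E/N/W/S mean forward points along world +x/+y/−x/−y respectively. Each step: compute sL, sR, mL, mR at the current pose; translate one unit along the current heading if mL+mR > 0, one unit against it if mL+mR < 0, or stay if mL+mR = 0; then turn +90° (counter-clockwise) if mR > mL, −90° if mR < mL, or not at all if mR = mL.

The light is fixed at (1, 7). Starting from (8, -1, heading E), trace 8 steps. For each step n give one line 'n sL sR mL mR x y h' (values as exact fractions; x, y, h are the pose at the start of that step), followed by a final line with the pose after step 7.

0 90/89 18/37 -2466/3293 864/3293 8 -1 E
1 45/29 9/13 -423/377 162/377 7 -1 N
2 90/169 90/61 -10350/10309 -4860/10309 7 -2 W
3 9/20 45/58 -711/1160 -189/1160 8 -2 S
4 90/89 18/37 -2466/3293 864/3293 8 -1 E
5 45/29 9/13 -423/377 162/377 7 -1 N
6 90/169 90/61 -10350/10309 -4860/10309 7 -2 W
7 9/20 45/58 -711/1160 -189/1160 8 -2 S
final 8 -1 E

n=0: pose=(8,-1,E); sL=90/89, sR=18/37; mL=-2466/3293, mR=864/3293; mL+mR=-18/37 → advance -1; mR−mL=90/89 → turn +1·90°
n=1: pose=(7,-1,N); sL=45/29, sR=9/13; mL=-423/377, mR=162/377; mL+mR=-9/13 → advance -1; mR−mL=45/29 → turn +1·90°
n=2: pose=(7,-2,W); sL=90/169, sR=90/61; mL=-10350/10309, mR=-4860/10309; mL+mR=-90/61 → advance -1; mR−mL=90/169 → turn +1·90°
n=3: pose=(8,-2,S); sL=9/20, sR=45/58; mL=-711/1160, mR=-189/1160; mL+mR=-45/58 → advance -1; mR−mL=9/20 → turn +1·90°
n=4: pose=(8,-1,E); sL=90/89, sR=18/37; mL=-2466/3293, mR=864/3293; mL+mR=-18/37 → advance -1; mR−mL=90/89 → turn +1·90°
n=5: pose=(7,-1,N); sL=45/29, sR=9/13; mL=-423/377, mR=162/377; mL+mR=-9/13 → advance -1; mR−mL=45/29 → turn +1·90°
n=6: pose=(7,-2,W); sL=90/169, sR=90/61; mL=-10350/10309, mR=-4860/10309; mL+mR=-90/61 → advance -1; mR−mL=90/169 → turn +1·90°
n=7: pose=(8,-2,S); sL=9/20, sR=45/58; mL=-711/1160, mR=-189/1160; mL+mR=-45/58 → advance -1; mR−mL=9/20 → turn +1·90°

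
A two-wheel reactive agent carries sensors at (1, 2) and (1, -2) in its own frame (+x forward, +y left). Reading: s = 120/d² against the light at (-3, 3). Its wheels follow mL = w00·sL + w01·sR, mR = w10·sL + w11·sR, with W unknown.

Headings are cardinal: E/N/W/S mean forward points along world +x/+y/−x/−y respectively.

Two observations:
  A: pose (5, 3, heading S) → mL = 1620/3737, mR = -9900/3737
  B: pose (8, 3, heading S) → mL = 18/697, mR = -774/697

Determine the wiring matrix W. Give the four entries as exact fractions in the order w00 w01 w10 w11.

-1 1/2 1/2 -1

obs A: pose=(5,3,S) → sL=120/101, sR=120/37, mL=1620/3737, mR=-9900/3737
obs B: pose=(8,3,S) → sL=12/17, sR=60/41, mL=18/697, mR=-774/697
sensor matrix S = [[120/101, 120/37], [12/17, 60/41]]; det S = -1434240/2604689
solve [mL_A; mL_B] = S·[w00; w01] and [mR_A; mR_B] = S·[w10; w11]:
  w00 = -1, w01 = 1/2, w10 = 1/2, w11 = -1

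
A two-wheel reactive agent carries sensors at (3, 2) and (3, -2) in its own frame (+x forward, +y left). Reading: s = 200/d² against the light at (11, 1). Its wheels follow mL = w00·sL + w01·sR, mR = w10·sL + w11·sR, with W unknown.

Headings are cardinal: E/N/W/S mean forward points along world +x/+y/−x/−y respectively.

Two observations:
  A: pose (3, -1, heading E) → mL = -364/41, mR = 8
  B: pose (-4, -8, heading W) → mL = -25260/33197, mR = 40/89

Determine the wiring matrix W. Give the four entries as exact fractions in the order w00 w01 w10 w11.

-1/2 -1 1 0

obs A: pose=(3,-1,E) → sL=8, sR=200/41, mL=-364/41, mR=8
obs B: pose=(-4,-8,W) → sL=40/89, sR=200/373, mL=-25260/33197, mR=40/89
sensor matrix S = [[8, 200/41], [40/89, 200/373]]; det S = 2854400/1361077
solve [mL_A; mL_B] = S·[w00; w01] and [mR_A; mR_B] = S·[w10; w11]:
  w00 = -1/2, w01 = -1, w10 = 1, w11 = 0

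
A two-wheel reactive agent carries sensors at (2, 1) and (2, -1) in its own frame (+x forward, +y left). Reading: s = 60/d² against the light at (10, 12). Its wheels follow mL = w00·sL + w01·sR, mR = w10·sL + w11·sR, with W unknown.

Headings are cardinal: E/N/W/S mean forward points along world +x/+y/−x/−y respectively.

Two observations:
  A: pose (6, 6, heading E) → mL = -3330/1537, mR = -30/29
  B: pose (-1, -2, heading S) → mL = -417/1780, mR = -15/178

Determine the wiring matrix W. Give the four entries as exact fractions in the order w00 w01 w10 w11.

-1/2 -1 -1/2 0

obs A: pose=(6,6,E) → sL=60/29, sR=60/53, mL=-3330/1537, mR=-30/29
obs B: pose=(-1,-2,S) → sL=15/89, sR=3/20, mL=-417/1780, mR=-15/178
sensor matrix S = [[60/29, 60/53], [15/89, 3/20]]; det S = 16353/136793
solve [mL_A; mL_B] = S·[w00; w01] and [mR_A; mR_B] = S·[w10; w11]:
  w00 = -1/2, w01 = -1, w10 = -1/2, w11 = 0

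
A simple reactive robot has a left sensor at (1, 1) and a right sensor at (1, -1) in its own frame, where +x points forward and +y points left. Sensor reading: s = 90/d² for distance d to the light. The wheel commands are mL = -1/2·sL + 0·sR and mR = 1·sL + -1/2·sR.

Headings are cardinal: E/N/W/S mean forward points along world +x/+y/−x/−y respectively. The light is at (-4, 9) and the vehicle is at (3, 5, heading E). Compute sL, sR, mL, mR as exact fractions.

left sensor world pos  = (4, 6); dL² = 73
right sensor world pos = (4, 4); dR² = 89
sL = 90/73 = 90/73
sR = 90/89 = 90/89
mL = -1/2·sL + 0·sR = -45/73
mR = 1·sL + -1/2·sR = 4725/6497

90/73 90/89 -45/73 4725/6497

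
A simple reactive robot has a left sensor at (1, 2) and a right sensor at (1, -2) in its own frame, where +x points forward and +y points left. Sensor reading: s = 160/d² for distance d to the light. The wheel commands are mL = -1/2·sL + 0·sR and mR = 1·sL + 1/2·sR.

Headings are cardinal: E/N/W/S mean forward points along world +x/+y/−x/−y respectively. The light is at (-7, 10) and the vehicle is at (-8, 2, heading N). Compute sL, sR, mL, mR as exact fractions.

left sensor world pos  = (-10, 3); dL² = 58
right sensor world pos = (-6, 3); dR² = 50
sL = 160/58 = 80/29
sR = 160/50 = 16/5
mL = -1/2·sL + 0·sR = -40/29
mR = 1·sL + 1/2·sR = 632/145

80/29 16/5 -40/29 632/145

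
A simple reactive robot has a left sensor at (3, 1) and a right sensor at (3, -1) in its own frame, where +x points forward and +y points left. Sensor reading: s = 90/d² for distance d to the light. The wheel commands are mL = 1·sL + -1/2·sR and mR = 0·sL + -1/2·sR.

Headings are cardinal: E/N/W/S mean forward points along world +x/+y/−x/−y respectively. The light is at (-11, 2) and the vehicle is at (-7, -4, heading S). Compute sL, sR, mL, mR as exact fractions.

45/53 1 37/106 -1/2

left sensor world pos  = (-6, -7); dL² = 106
right sensor world pos = (-8, -7); dR² = 90
sL = 90/106 = 45/53
sR = 90/90 = 1
mL = 1·sL + -1/2·sR = 37/106
mR = 0·sL + -1/2·sR = -1/2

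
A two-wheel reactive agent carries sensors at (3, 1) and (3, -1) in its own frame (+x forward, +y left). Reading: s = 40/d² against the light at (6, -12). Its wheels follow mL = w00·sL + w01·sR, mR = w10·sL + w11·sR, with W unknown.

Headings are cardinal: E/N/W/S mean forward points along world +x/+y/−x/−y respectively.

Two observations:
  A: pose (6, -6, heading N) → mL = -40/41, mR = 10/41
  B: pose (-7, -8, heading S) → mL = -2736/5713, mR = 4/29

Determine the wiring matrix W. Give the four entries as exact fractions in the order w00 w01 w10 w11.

obs A: pose=(6,-6,N) → sL=20/41, sR=20/41, mL=-40/41, mR=10/41
obs B: pose=(-7,-8,S) → sL=8/29, sR=40/197, mL=-2736/5713, mR=4/29
sensor matrix S = [[20/41, 20/41], [8/29, 40/197]]; det S = -8320/234233
solve [mL_A; mL_B] = S·[w00; w01] and [mR_A; mR_B] = S·[w10; w11]:
  w00 = -1, w01 = -1, w10 = 1/2, w11 = 0

-1 -1 1/2 0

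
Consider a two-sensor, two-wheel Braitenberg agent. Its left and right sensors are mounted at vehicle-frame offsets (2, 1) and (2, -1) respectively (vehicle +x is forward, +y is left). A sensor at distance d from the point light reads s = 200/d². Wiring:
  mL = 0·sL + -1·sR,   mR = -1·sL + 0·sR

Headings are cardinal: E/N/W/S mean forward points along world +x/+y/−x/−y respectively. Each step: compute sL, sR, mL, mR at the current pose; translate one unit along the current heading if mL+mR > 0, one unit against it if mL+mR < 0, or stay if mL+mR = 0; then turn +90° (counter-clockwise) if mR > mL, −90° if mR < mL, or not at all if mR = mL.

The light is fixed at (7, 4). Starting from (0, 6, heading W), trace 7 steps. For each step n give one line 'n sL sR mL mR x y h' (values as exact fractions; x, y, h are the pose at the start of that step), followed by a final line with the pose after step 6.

n=0: pose=(0,6,W); sL=100/41, sR=20/9; mL=-20/9, mR=-100/41; mL+mR=-1720/369 → advance -1; mR−mL=-80/369 → turn -1·90°
n=1: pose=(1,6,N); sL=40/13, sR=200/41; mL=-200/41, mR=-40/13; mL+mR=-4240/533 → advance -1; mR−mL=960/533 → turn +1·90°
n=2: pose=(1,5,W); sL=25/8, sR=50/17; mL=-50/17, mR=-25/8; mL+mR=-825/136 → advance -1; mR−mL=-25/136 → turn -1·90°
n=3: pose=(2,5,N); sL=40/9, sR=8; mL=-8, mR=-40/9; mL+mR=-112/9 → advance -1; mR−mL=32/9 → turn +1·90°
n=4: pose=(2,4,W); sL=4, sR=4; mL=-4, mR=-4; mL+mR=-8 → advance -1; mR−mL=0 → turn +0·90°
n=5: pose=(3,4,W); sL=200/37, sR=200/37; mL=-200/37, mR=-200/37; mL+mR=-400/37 → advance -1; mR−mL=0 → turn +0·90°
n=6: pose=(4,4,W); sL=100/13, sR=100/13; mL=-100/13, mR=-100/13; mL+mR=-200/13 → advance -1; mR−mL=0 → turn +0·90°

0 100/41 20/9 -20/9 -100/41 0 6 W
1 40/13 200/41 -200/41 -40/13 1 6 N
2 25/8 50/17 -50/17 -25/8 1 5 W
3 40/9 8 -8 -40/9 2 5 N
4 4 4 -4 -4 2 4 W
5 200/37 200/37 -200/37 -200/37 3 4 W
6 100/13 100/13 -100/13 -100/13 4 4 W
final 5 4 W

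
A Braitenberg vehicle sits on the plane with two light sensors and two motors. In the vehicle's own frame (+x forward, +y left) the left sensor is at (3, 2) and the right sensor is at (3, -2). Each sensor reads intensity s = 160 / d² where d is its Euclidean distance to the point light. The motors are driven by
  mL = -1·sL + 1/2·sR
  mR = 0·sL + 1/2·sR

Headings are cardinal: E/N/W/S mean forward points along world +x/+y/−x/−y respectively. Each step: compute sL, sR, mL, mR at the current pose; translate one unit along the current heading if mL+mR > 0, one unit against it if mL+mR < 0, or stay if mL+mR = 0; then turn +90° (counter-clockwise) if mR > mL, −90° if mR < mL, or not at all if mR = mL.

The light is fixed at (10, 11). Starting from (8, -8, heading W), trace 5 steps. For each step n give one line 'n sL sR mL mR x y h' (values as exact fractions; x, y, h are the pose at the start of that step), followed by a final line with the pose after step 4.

0 80/233 80/157 -3240/36581 40/157 8 -8 W
1 32/97 160/509 -8528/49373 80/509 7 -8 S
2 5/8 2/5 -17/40 1/5 7 -7 E
3 160/261 160/229 -15760/59769 80/229 6 -7 N
4 16/41 80/137 -552/5617 40/137 6 -6 W
final 5 -6 S

n=0: pose=(8,-8,W); sL=80/233, sR=80/157; mL=-3240/36581, mR=40/157; mL+mR=6080/36581 → advance +1; mR−mL=80/233 → turn +1·90°
n=1: pose=(7,-8,S); sL=32/97, sR=160/509; mL=-8528/49373, mR=80/509; mL+mR=-768/49373 → advance -1; mR−mL=32/97 → turn +1·90°
n=2: pose=(7,-7,E); sL=5/8, sR=2/5; mL=-17/40, mR=1/5; mL+mR=-9/40 → advance -1; mR−mL=5/8 → turn +1·90°
n=3: pose=(6,-7,N); sL=160/261, sR=160/229; mL=-15760/59769, mR=80/229; mL+mR=5120/59769 → advance +1; mR−mL=160/261 → turn +1·90°
n=4: pose=(6,-6,W); sL=16/41, sR=80/137; mL=-552/5617, mR=40/137; mL+mR=1088/5617 → advance +1; mR−mL=16/41 → turn +1·90°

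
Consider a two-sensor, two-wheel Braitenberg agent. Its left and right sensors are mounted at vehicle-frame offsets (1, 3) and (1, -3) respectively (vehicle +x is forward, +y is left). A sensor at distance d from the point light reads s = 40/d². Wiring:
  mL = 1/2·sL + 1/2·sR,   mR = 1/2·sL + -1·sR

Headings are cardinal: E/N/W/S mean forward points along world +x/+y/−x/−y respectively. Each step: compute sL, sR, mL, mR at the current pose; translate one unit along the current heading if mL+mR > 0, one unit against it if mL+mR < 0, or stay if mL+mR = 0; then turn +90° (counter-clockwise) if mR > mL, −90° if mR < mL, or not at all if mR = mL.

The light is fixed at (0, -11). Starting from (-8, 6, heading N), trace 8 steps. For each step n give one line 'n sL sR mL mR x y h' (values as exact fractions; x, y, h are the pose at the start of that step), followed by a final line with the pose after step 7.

0 8/89 40/349 3176/31061 -2164/31061 -8 6 N
1 4/49 20/137 764/6713 -706/6713 -8 7 E
2 8/61 40/389 2776/23729 -884/23729 -7 7 S
3 2/13 5/58 181/1508 -7/754 -7 6 W
4 8/89 40/349 3176/31061 -2164/31061 -8 6 N
5 4/49 20/137 764/6713 -706/6713 -8 7 E
6 8/61 40/389 2776/23729 -884/23729 -7 7 S
7 2/13 5/58 181/1508 -7/754 -7 6 W
final -8 6 N

n=0: pose=(-8,6,N); sL=8/89, sR=40/349; mL=3176/31061, mR=-2164/31061; mL+mR=1012/31061 → advance +1; mR−mL=-60/349 → turn -1·90°
n=1: pose=(-8,7,E); sL=4/49, sR=20/137; mL=764/6713, mR=-706/6713; mL+mR=58/6713 → advance +1; mR−mL=-30/137 → turn -1·90°
n=2: pose=(-7,7,S); sL=8/61, sR=40/389; mL=2776/23729, mR=-884/23729; mL+mR=1892/23729 → advance +1; mR−mL=-60/389 → turn -1·90°
n=3: pose=(-7,6,W); sL=2/13, sR=5/58; mL=181/1508, mR=-7/754; mL+mR=167/1508 → advance +1; mR−mL=-15/116 → turn -1·90°
n=4: pose=(-8,6,N); sL=8/89, sR=40/349; mL=3176/31061, mR=-2164/31061; mL+mR=1012/31061 → advance +1; mR−mL=-60/349 → turn -1·90°
n=5: pose=(-8,7,E); sL=4/49, sR=20/137; mL=764/6713, mR=-706/6713; mL+mR=58/6713 → advance +1; mR−mL=-30/137 → turn -1·90°
n=6: pose=(-7,7,S); sL=8/61, sR=40/389; mL=2776/23729, mR=-884/23729; mL+mR=1892/23729 → advance +1; mR−mL=-60/389 → turn -1·90°
n=7: pose=(-7,6,W); sL=2/13, sR=5/58; mL=181/1508, mR=-7/754; mL+mR=167/1508 → advance +1; mR−mL=-15/116 → turn -1·90°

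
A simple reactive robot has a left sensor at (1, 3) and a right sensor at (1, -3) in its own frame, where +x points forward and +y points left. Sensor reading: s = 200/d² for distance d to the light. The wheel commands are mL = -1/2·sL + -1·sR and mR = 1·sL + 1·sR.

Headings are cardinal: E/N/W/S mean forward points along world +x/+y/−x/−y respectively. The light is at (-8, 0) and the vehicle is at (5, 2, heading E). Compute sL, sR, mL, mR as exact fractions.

200/221 200/197 -63900/43537 83600/43537

left sensor world pos  = (6, 5); dL² = 221
right sensor world pos = (6, -1); dR² = 197
sL = 200/221 = 200/221
sR = 200/197 = 200/197
mL = -1/2·sL + -1·sR = -63900/43537
mR = 1·sL + 1·sR = 83600/43537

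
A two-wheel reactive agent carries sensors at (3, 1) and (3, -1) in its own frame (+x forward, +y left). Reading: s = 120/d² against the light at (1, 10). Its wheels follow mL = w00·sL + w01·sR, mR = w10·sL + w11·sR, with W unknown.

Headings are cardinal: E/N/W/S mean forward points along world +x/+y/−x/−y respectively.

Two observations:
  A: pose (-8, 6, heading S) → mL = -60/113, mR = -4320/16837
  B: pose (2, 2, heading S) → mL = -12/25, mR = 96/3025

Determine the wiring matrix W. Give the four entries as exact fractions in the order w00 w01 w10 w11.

-1/2 0 -1 1

obs A: pose=(-8,6,S) → sL=120/113, sR=120/149, mL=-60/113, mR=-4320/16837
obs B: pose=(2,2,S) → sL=24/25, sR=120/121, mL=-12/25, mR=96/3025
sensor matrix S = [[120/113, 120/149], [24/25, 120/121]]; det S = 2852352/10186385
solve [mL_A; mL_B] = S·[w00; w01] and [mR_A; mR_B] = S·[w10; w11]:
  w00 = -1/2, w01 = 0, w10 = -1, w11 = 1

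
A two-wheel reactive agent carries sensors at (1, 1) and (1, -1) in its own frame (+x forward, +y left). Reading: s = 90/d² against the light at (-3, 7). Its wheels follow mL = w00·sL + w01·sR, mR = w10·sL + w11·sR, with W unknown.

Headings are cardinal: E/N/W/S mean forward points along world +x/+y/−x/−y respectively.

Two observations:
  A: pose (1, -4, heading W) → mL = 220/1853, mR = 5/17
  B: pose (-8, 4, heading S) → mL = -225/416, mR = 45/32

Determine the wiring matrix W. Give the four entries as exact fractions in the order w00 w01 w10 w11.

-1/2 1/2 1/2 0

obs A: pose=(1,-4,W) → sL=10/17, sR=90/109, mL=220/1853, mR=5/17
obs B: pose=(-8,4,S) → sL=45/16, sR=45/26, mL=-225/416, mR=45/32
sensor matrix S = [[10/17, 90/109], [45/16, 45/26]]; det S = -251325/192712
solve [mL_A; mL_B] = S·[w00; w01] and [mR_A; mR_B] = S·[w10; w11]:
  w00 = -1/2, w01 = 1/2, w10 = 1/2, w11 = 0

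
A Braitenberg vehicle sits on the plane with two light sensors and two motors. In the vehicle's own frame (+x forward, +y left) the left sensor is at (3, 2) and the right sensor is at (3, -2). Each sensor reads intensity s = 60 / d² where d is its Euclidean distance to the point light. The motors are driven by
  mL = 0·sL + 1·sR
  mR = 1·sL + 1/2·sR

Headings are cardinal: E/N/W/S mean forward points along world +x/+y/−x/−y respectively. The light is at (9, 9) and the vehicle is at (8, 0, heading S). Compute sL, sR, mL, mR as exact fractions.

12/29 20/51 20/51 902/1479

left sensor world pos  = (10, -3); dL² = 145
right sensor world pos = (6, -3); dR² = 153
sL = 60/145 = 12/29
sR = 60/153 = 20/51
mL = 0·sL + 1·sR = 20/51
mR = 1·sL + 1/2·sR = 902/1479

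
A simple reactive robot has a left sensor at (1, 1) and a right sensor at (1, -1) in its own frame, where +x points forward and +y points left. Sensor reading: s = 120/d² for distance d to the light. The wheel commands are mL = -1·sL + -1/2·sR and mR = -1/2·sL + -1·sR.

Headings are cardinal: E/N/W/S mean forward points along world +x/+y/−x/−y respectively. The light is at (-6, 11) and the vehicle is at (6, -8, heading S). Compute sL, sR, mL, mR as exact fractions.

120/569 120/521 -96660/296449 -99540/296449

left sensor world pos  = (7, -9); dL² = 569
right sensor world pos = (5, -9); dR² = 521
sL = 120/569 = 120/569
sR = 120/521 = 120/521
mL = -1·sL + -1/2·sR = -96660/296449
mR = -1/2·sL + -1·sR = -99540/296449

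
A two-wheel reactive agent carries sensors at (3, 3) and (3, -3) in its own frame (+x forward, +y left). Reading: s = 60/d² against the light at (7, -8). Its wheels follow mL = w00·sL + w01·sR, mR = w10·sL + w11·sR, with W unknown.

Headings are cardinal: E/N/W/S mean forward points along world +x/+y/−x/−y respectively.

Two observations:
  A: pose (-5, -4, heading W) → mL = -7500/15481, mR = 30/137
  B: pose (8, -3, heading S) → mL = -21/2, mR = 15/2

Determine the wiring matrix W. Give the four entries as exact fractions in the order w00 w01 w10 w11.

-1 -1 0 1

obs A: pose=(-5,-4,W) → sL=30/113, sR=30/137, mL=-7500/15481, mR=30/137
obs B: pose=(8,-3,S) → sL=3, sR=15/2, mL=-21/2, mR=15/2
sensor matrix S = [[30/113, 30/137], [3, 15/2]]; det S = 20655/15481
solve [mL_A; mL_B] = S·[w00; w01] and [mR_A; mR_B] = S·[w10; w11]:
  w00 = -1, w01 = -1, w10 = 0, w11 = 1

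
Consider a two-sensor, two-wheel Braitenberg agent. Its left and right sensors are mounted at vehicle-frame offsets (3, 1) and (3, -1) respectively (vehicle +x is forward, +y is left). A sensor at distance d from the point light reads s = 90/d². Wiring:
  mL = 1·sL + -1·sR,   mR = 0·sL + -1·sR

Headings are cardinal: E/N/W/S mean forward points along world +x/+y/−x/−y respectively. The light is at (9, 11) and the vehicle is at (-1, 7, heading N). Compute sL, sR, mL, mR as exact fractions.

45/61 45/41 -900/2501 -45/41

left sensor world pos  = (-2, 10); dL² = 122
right sensor world pos = (0, 10); dR² = 82
sL = 90/122 = 45/61
sR = 90/82 = 45/41
mL = 1·sL + -1·sR = -900/2501
mR = 0·sL + -1·sR = -45/41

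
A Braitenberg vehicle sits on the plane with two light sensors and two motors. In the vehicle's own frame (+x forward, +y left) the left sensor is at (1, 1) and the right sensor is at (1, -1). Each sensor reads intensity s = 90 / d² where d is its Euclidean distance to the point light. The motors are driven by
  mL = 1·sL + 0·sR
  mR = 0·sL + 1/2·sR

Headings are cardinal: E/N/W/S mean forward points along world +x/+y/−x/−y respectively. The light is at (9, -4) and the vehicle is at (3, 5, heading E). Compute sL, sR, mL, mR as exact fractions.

18/25 90/89 18/25 45/89

left sensor world pos  = (4, 6); dL² = 125
right sensor world pos = (4, 4); dR² = 89
sL = 90/125 = 18/25
sR = 90/89 = 90/89
mL = 1·sL + 0·sR = 18/25
mR = 0·sL + 1/2·sR = 45/89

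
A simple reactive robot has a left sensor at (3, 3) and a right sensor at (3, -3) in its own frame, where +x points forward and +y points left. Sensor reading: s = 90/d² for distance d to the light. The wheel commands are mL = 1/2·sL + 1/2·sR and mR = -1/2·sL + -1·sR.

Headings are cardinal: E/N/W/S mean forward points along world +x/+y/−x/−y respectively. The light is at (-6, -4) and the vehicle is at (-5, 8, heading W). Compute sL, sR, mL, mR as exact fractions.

18/17 90/229 2826/3893 -3591/3893

left sensor world pos  = (-8, 5); dL² = 85
right sensor world pos = (-8, 11); dR² = 229
sL = 90/85 = 18/17
sR = 90/229 = 90/229
mL = 1/2·sL + 1/2·sR = 2826/3893
mR = -1/2·sL + -1·sR = -3591/3893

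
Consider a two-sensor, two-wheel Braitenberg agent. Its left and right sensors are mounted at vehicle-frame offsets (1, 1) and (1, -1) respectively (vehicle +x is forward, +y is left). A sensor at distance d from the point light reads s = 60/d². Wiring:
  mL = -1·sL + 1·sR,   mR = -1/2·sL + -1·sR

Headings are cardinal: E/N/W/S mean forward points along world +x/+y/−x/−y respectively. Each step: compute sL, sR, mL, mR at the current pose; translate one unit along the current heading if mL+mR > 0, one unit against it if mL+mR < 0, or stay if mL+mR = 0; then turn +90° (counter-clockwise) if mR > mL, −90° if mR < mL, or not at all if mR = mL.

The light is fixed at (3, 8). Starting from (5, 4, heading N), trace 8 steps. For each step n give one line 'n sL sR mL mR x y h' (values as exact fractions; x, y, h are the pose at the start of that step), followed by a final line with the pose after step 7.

0 6 10/3 -8/3 -19/3 5 4 N
1 12/5 4/3 -16/15 -38/15 5 3 E
2 3/2 5/3 1/6 -29/12 4 3 S
3 12/5 20/3 64/15 -118/15 4 4 W
4 6 10/3 -8/3 -19/3 5 4 N
5 12/5 4/3 -16/15 -38/15 5 3 E
6 3/2 5/3 1/6 -29/12 4 3 S
7 12/5 20/3 64/15 -118/15 4 4 W
final 5 4 N

n=0: pose=(5,4,N); sL=6, sR=10/3; mL=-8/3, mR=-19/3; mL+mR=-9 → advance -1; mR−mL=-11/3 → turn -1·90°
n=1: pose=(5,3,E); sL=12/5, sR=4/3; mL=-16/15, mR=-38/15; mL+mR=-18/5 → advance -1; mR−mL=-22/15 → turn -1·90°
n=2: pose=(4,3,S); sL=3/2, sR=5/3; mL=1/6, mR=-29/12; mL+mR=-9/4 → advance -1; mR−mL=-31/12 → turn -1·90°
n=3: pose=(4,4,W); sL=12/5, sR=20/3; mL=64/15, mR=-118/15; mL+mR=-18/5 → advance -1; mR−mL=-182/15 → turn -1·90°
n=4: pose=(5,4,N); sL=6, sR=10/3; mL=-8/3, mR=-19/3; mL+mR=-9 → advance -1; mR−mL=-11/3 → turn -1·90°
n=5: pose=(5,3,E); sL=12/5, sR=4/3; mL=-16/15, mR=-38/15; mL+mR=-18/5 → advance -1; mR−mL=-22/15 → turn -1·90°
n=6: pose=(4,3,S); sL=3/2, sR=5/3; mL=1/6, mR=-29/12; mL+mR=-9/4 → advance -1; mR−mL=-31/12 → turn -1·90°
n=7: pose=(4,4,W); sL=12/5, sR=20/3; mL=64/15, mR=-118/15; mL+mR=-18/5 → advance -1; mR−mL=-182/15 → turn -1·90°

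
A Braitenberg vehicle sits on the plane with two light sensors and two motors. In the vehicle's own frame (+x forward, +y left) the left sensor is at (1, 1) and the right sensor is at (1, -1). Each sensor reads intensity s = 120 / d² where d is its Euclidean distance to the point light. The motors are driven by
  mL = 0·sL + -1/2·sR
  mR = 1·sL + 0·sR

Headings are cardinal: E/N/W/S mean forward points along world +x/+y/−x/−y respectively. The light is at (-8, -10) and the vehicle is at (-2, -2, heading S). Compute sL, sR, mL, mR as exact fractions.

60/49 60/37 -30/37 60/49

left sensor world pos  = (-1, -3); dL² = 98
right sensor world pos = (-3, -3); dR² = 74
sL = 120/98 = 60/49
sR = 120/74 = 60/37
mL = 0·sL + -1/2·sR = -30/37
mR = 1·sL + 0·sR = 60/49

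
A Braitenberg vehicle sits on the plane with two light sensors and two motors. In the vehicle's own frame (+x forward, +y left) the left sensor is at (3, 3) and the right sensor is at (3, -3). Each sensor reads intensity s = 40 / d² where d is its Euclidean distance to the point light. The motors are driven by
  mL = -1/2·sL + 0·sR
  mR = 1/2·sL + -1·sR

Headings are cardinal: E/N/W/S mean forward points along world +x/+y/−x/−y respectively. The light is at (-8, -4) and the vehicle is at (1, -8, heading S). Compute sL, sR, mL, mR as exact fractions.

40/193 8/17 -20/193 -1204/3281

left sensor world pos  = (4, -11); dL² = 193
right sensor world pos = (-2, -11); dR² = 85
sL = 40/193 = 40/193
sR = 40/85 = 8/17
mL = -1/2·sL + 0·sR = -20/193
mR = 1/2·sL + -1·sR = -1204/3281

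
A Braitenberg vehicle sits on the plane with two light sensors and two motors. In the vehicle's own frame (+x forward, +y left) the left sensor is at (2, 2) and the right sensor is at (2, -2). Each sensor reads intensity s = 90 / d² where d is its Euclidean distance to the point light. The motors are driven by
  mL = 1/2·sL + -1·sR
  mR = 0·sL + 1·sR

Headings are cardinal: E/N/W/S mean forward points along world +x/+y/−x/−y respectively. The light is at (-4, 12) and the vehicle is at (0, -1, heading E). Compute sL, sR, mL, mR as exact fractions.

90/157 10/29 -265/4553 10/29

left sensor world pos  = (2, 1); dL² = 157
right sensor world pos = (2, -3); dR² = 261
sL = 90/157 = 90/157
sR = 90/261 = 10/29
mL = 1/2·sL + -1·sR = -265/4553
mR = 0·sL + 1·sR = 10/29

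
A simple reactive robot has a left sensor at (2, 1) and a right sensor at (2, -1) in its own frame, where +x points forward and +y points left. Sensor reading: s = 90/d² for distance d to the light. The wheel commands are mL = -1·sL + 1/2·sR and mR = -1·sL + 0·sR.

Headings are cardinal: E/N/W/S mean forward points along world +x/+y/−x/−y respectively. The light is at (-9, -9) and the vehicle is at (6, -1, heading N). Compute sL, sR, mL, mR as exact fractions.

45/148 45/178 -585/3293 -45/148

left sensor world pos  = (5, 1); dL² = 296
right sensor world pos = (7, 1); dR² = 356
sL = 90/296 = 45/148
sR = 90/356 = 45/178
mL = -1·sL + 1/2·sR = -585/3293
mR = -1·sL + 0·sR = -45/148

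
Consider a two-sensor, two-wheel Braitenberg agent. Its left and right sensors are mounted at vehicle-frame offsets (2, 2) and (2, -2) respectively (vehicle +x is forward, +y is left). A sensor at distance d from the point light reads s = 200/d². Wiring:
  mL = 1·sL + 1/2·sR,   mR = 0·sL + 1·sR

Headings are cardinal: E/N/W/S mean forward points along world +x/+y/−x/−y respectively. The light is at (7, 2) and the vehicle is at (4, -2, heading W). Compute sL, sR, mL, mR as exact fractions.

200/61 200/29 11900/1769 200/29

left sensor world pos  = (2, -4); dL² = 61
right sensor world pos = (2, 0); dR² = 29
sL = 200/61 = 200/61
sR = 200/29 = 200/29
mL = 1·sL + 1/2·sR = 11900/1769
mR = 0·sL + 1·sR = 200/29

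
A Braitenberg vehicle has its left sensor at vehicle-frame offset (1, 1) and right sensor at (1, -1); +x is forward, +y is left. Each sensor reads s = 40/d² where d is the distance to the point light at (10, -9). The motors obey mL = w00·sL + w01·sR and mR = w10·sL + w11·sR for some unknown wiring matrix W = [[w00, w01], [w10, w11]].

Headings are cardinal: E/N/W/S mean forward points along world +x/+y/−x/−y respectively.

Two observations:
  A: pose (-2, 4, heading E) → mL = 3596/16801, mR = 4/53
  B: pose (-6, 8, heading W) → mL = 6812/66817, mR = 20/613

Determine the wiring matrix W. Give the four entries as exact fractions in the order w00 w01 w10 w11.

obs A: pose=(-2,4,E) → sL=40/317, sR=8/53, mL=3596/16801, mR=4/53
obs B: pose=(-6,8,W) → sL=8/109, sR=40/613, mL=6812/66817, mR=20/613
sensor matrix S = [[40/317, 8/53], [8/109, 40/613]]; det S = -3193344/1122592417
solve [mL_A; mL_B] = S·[w00; w01] and [mR_A; mR_B] = S·[w10; w11]:
  w00 = 1/2, w01 = 1, w10 = 0, w11 = 1/2

1/2 1 0 1/2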